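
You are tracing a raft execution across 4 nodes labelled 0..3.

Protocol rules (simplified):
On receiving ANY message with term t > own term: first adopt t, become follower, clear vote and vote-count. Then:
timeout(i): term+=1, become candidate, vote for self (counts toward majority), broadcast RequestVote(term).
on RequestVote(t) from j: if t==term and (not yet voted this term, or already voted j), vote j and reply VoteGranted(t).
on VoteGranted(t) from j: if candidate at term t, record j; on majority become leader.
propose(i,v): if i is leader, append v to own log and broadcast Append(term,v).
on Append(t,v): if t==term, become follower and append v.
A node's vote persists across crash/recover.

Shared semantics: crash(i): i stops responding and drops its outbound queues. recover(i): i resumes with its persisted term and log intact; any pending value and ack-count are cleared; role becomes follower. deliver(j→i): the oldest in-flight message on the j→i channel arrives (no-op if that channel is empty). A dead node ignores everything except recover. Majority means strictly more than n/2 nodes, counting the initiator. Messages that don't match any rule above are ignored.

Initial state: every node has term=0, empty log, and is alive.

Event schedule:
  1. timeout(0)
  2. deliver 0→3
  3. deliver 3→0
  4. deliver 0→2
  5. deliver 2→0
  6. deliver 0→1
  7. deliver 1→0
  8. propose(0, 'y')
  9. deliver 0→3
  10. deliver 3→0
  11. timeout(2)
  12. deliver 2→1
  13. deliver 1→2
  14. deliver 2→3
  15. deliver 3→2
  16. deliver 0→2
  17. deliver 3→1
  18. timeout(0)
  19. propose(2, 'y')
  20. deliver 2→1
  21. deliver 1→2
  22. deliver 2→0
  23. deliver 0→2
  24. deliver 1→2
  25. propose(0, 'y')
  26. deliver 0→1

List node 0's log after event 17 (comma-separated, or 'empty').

1. timeout(0):  <0:cand t1 ->
2. deliver 0→3:  <3:foll t1 ->
3. deliver 3→0:  nop
4. deliver 0→2:  <2:foll t1 ->
5. deliver 2→0:  <0:lead t1 ->
6. deliver 0→1:  <1:foll t1 ->
7. deliver 1→0:  nop
8. propose(0,'y'):  <0:lead t1 y>
9. deliver 0→3:  <3:foll t1 y>
10. deliver 3→0:  nop
11. timeout(2):  <2:cand t2 ->
12. deliver 2→1:  <1:foll t2 ->
13. deliver 1→2:  nop
14. deliver 2→3:  <3:foll t2 y>
15. deliver 3→2:  <2:lead t2 ->
16. deliver 0→2:  nop
17. deliver 3→1:  nop

y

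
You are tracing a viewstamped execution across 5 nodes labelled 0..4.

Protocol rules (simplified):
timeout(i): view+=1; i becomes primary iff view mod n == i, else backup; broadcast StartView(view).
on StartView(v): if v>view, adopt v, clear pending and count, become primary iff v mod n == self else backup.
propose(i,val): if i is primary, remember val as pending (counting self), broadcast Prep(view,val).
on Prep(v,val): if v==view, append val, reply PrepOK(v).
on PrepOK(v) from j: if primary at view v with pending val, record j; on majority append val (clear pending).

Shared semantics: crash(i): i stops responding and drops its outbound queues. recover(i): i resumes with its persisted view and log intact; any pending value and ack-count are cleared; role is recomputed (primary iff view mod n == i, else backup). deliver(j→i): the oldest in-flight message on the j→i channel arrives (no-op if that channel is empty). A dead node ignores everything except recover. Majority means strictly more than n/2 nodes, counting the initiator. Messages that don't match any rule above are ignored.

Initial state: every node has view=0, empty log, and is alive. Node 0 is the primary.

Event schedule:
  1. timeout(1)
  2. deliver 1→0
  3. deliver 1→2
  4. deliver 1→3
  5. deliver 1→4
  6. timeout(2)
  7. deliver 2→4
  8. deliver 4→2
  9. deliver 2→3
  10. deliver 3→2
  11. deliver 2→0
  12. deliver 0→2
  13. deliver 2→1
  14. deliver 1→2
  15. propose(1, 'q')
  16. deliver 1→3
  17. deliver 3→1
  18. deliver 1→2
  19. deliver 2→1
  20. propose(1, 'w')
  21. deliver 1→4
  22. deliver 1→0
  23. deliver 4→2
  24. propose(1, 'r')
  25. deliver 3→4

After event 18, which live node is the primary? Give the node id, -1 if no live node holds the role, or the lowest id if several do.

2

e1 timeout(1): 1[prim,v=1,-]
e2 deliver 1→0: 0[back,v=1,-]
e3 deliver 1→2: 2[back,v=1,-]
e4 deliver 1→3: 3[back,v=1,-]
e5 deliver 1→4: 4[back,v=1,-]
e6 timeout(2): 2[prim,v=2,-]
e7 deliver 2→4: 4[back,v=2,-]
e8 deliver 4→2: ·
e9 deliver 2→3: 3[back,v=2,-]
e10 deliver 3→2: ·
e11 deliver 2→0: 0[back,v=2,-]
e12 deliver 0→2: ·
e13 deliver 2→1: 1[back,v=2,-]
e14 deliver 1→2: ·
e15 propose(1,'q'): ·
e16 deliver 1→3: ·
e17 deliver 3→1: ·
e18 deliver 1→2: ·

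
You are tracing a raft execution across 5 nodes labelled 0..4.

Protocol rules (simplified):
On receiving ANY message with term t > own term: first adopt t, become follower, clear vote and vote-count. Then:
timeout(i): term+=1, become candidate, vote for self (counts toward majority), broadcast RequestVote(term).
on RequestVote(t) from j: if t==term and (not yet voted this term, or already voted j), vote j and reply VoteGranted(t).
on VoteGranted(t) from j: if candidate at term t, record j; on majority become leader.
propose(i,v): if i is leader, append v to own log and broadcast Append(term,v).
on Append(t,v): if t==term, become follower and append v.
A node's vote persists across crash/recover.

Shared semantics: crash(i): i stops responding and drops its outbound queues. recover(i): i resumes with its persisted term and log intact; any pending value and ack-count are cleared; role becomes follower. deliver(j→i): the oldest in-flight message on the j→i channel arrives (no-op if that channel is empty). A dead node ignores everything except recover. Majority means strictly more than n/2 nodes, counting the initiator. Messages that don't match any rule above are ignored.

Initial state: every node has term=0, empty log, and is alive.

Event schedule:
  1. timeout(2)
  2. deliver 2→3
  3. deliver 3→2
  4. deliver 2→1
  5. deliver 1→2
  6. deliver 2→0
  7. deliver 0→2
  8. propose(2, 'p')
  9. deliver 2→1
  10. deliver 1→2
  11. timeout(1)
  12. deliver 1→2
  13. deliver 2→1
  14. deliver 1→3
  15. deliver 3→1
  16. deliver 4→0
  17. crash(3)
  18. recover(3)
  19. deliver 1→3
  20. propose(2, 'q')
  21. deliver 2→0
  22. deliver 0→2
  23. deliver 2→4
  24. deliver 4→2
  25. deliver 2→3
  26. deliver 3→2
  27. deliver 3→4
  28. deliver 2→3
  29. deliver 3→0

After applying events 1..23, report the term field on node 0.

1

e1 timeout(2): 2[cand,t=1,-]
e2 deliver 2→3: 3[foll,t=1,-]
e3 deliver 3→2: ·
e4 deliver 2→1: 1[foll,t=1,-]
e5 deliver 1→2: 2[lead,t=1,-]
e6 deliver 2→0: 0[foll,t=1,-]
e7 deliver 0→2: ·
e8 propose(2,'p'): 2[lead,t=1,p]
e9 deliver 2→1: 1[foll,t=1,p]
e10 deliver 1→2: ·
e11 timeout(1): 1[cand,t=2,p]
e12 deliver 1→2: 2[foll,t=2,p]
e13 deliver 2→1: ·
e14 deliver 1→3: 3[foll,t=2,-]
e15 deliver 3→1: 1[lead,t=2,p]
e16 deliver 4→0: ·
e17 crash(3): 3[✗foll,t=2,-]
e18 recover(3): 3[foll,t=2,-]
e19 deliver 1→3: ·
e20 propose(2,'q'): ·
e21 deliver 2→0: 0[foll,t=1,p]
e22 deliver 0→2: ·
e23 deliver 2→4: 4[foll,t=1,-]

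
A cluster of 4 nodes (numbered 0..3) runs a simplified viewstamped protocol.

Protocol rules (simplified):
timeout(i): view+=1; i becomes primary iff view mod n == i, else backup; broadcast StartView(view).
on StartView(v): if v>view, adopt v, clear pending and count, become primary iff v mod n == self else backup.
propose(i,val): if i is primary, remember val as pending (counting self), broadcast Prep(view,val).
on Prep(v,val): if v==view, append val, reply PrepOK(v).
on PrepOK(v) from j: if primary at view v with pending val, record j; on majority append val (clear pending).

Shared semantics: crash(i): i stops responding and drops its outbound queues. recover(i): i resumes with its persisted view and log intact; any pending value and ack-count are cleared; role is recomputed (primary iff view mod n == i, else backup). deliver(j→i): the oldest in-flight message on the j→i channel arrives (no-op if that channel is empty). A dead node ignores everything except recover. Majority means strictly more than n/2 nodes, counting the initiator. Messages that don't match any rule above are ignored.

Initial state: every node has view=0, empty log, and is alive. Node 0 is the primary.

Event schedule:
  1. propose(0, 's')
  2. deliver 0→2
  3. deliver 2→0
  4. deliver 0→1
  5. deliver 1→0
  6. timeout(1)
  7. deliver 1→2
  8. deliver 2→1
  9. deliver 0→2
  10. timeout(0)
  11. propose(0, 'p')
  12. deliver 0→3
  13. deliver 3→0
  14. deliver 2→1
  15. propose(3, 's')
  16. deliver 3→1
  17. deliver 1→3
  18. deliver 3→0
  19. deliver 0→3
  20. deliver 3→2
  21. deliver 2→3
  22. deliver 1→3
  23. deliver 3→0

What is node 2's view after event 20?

1

step 1 propose(0,'s'): —
step 2 deliver 0→2: 2={back,v=0,log=s}
step 3 deliver 2→0: —
step 4 deliver 0→1: 1={back,v=0,log=s}
step 5 deliver 1→0: 0={prim,v=0,log=s}
step 6 timeout(1): 1={prim,v=1,log=s}
step 7 deliver 1→2: 2={back,v=1,log=s}
step 8 deliver 2→1: —
step 9 deliver 0→2: —
step 10 timeout(0): 0={back,v=1,log=s}
step 11 propose(0,'p'): —
step 12 deliver 0→3: 3={back,v=0,log=s}
step 13 deliver 3→0: —
step 14 deliver 2→1: —
step 15 propose(3,'s'): —
step 16 deliver 3→1: —
step 17 deliver 1→3: 3={back,v=1,log=s}
step 18 deliver 3→0: —
step 19 deliver 0→3: —
step 20 deliver 3→2: —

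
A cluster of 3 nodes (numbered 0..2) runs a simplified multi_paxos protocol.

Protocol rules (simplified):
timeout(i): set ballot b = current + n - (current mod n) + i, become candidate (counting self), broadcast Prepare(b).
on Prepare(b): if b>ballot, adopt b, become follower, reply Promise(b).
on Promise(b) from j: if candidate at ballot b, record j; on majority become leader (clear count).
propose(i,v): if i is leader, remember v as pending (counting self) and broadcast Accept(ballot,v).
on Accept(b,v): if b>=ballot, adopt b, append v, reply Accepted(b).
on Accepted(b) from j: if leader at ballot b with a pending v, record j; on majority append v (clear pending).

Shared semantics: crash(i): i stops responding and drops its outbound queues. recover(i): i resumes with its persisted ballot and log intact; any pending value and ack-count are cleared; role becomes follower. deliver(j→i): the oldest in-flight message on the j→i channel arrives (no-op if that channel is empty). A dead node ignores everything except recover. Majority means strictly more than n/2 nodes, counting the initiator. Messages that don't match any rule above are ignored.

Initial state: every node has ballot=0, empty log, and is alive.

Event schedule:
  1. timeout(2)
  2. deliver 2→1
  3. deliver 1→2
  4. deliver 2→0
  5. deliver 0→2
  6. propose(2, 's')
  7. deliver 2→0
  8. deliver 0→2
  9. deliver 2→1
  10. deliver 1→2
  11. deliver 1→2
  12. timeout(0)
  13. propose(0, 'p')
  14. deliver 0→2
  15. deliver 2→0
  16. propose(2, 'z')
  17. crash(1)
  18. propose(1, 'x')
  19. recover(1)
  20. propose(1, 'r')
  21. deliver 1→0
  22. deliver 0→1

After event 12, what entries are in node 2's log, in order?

s

step 1 timeout(2): 2={cand,b=5,log=-}
step 2 deliver 2→1: 1={foll,b=5,log=-}
step 3 deliver 1→2: 2={lead,b=5,log=-}
step 4 deliver 2→0: 0={foll,b=5,log=-}
step 5 deliver 0→2: —
step 6 propose(2,'s'): —
step 7 deliver 2→0: 0={foll,b=5,log=s}
step 8 deliver 0→2: 2={lead,b=5,log=s}
step 9 deliver 2→1: 1={foll,b=5,log=s}
step 10 deliver 1→2: —
step 11 deliver 1→2: —
step 12 timeout(0): 0={cand,b=6,log=s}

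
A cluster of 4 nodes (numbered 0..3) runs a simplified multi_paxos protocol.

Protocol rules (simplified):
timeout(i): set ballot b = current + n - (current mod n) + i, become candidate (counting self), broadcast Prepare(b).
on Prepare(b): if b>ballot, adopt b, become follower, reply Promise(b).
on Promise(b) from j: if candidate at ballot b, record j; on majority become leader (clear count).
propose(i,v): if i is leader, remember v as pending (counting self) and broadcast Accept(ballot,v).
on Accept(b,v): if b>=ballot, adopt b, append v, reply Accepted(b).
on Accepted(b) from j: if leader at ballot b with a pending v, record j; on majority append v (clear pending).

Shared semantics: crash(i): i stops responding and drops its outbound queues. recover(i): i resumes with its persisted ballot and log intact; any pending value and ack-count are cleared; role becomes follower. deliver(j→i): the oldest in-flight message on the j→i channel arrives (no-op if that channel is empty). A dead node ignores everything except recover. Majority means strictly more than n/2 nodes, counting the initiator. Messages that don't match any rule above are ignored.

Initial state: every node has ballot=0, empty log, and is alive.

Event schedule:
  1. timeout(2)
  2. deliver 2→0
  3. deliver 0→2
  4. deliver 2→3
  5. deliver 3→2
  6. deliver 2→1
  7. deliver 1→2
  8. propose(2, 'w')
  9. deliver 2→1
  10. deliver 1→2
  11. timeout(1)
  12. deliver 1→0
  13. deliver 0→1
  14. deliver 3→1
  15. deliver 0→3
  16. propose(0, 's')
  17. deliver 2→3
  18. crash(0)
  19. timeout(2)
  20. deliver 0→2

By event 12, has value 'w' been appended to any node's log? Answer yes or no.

after 1 — timeout(2): n2:cand/b6/[-]
after 2 — deliver 2→0: n0:foll/b6/[-]
after 3 — deliver 0→2: ·
after 4 — deliver 2→3: n3:foll/b6/[-]
after 5 — deliver 3→2: n2:lead/b6/[-]
after 6 — deliver 2→1: n1:foll/b6/[-]
after 7 — deliver 1→2: ·
after 8 — propose(2,'w'): ·
after 9 — deliver 2→1: n1:foll/b6/[w]
after 10 — deliver 1→2: ·
after 11 — timeout(1): n1:cand/b9/[w]
after 12 — deliver 1→0: n0:foll/b9/[-]

yes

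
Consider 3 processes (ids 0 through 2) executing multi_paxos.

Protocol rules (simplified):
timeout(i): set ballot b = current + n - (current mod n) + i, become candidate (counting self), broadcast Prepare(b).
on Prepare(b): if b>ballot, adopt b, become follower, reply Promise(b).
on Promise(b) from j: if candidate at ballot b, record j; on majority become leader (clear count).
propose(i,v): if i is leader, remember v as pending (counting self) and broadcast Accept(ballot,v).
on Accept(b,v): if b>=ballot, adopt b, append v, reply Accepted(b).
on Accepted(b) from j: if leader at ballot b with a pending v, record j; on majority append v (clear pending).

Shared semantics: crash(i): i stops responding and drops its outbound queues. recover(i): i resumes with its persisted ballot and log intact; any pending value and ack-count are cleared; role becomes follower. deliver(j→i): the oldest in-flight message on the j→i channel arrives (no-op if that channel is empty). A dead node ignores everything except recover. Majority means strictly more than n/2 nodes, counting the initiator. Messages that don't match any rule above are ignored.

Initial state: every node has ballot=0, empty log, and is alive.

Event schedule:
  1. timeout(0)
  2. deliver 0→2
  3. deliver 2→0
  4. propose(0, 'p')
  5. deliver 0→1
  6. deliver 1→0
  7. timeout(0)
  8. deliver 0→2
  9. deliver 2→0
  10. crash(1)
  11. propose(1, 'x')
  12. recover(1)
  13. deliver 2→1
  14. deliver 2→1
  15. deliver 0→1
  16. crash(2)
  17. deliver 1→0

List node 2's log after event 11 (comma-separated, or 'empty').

p

e1 timeout(0): 0[cand,b=3,-]
e2 deliver 0→2: 2[foll,b=3,-]
e3 deliver 2→0: 0[lead,b=3,-]
e4 propose(0,'p'): ·
e5 deliver 0→1: 1[foll,b=3,-]
e6 deliver 1→0: ·
e7 timeout(0): 0[cand,b=6,-]
e8 deliver 0→2: 2[foll,b=3,p]
e9 deliver 2→0: ·
e10 crash(1): 1[✗foll,b=3,-]
e11 propose(1,'x'): ·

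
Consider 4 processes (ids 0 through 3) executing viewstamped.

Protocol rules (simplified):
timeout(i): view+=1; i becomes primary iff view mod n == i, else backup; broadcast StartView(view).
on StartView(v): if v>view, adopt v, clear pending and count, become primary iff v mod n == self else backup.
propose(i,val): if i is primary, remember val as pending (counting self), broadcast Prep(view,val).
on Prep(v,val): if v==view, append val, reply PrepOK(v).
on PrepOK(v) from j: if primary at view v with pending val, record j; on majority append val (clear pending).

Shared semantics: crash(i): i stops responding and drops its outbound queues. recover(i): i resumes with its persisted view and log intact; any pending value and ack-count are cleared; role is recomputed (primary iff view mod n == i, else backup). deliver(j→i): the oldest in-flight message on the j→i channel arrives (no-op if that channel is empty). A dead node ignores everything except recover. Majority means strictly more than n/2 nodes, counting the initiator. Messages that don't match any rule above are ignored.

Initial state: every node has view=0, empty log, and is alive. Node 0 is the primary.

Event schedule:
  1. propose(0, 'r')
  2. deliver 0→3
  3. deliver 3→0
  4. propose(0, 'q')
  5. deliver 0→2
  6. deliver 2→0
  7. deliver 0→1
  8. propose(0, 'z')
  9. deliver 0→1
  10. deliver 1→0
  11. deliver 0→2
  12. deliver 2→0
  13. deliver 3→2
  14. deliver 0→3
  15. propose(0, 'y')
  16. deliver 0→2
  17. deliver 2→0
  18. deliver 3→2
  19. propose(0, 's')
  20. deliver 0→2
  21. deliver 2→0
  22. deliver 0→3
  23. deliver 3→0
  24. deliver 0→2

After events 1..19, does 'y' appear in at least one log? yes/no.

step 1 propose(0,'r'): —
step 2 deliver 0→3: 3={back,v=0,log=r}
step 3 deliver 3→0: —
step 4 propose(0,'q'): —
step 5 deliver 0→2: 2={back,v=0,log=r}
step 6 deliver 2→0: —
step 7 deliver 0→1: 1={back,v=0,log=r}
step 8 propose(0,'z'): —
step 9 deliver 0→1: 1={back,v=0,log=r,q}
step 10 deliver 1→0: —
step 11 deliver 0→2: 2={back,v=0,log=r,q}
step 12 deliver 2→0: 0={prim,v=0,log=z}
step 13 deliver 3→2: —
step 14 deliver 0→3: 3={back,v=0,log=r,q}
step 15 propose(0,'y'): —
step 16 deliver 0→2: 2={back,v=0,log=r,q,z}
step 17 deliver 2→0: —
step 18 deliver 3→2: —
step 19 propose(0,'s'): —

no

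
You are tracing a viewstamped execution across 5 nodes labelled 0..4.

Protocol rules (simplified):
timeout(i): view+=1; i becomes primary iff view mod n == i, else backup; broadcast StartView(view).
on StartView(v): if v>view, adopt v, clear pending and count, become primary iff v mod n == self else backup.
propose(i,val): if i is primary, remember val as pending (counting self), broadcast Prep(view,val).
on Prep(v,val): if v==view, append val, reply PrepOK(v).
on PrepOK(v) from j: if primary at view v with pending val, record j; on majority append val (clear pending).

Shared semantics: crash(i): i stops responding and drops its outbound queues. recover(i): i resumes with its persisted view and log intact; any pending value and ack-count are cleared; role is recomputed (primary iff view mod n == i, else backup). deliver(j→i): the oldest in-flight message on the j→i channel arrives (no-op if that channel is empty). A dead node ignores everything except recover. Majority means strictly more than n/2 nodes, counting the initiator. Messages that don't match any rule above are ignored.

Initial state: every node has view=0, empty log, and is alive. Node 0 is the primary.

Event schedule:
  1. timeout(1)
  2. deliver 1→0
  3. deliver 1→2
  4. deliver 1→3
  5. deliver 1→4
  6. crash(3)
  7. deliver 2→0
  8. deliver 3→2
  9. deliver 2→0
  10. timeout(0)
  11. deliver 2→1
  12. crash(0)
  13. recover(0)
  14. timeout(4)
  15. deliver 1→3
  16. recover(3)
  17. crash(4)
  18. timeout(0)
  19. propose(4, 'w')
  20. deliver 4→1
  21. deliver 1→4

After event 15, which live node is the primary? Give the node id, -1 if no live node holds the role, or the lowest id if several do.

1

1. timeout(1):  <1:prim v1 ->
2. deliver 1→0:  <0:back v1 ->
3. deliver 1→2:  <2:back v1 ->
4. deliver 1→3:  <3:back v1 ->
5. deliver 1→4:  <4:back v1 ->
6. crash(3):  <3:✗back v1 ->
7. deliver 2→0:  nop
8. deliver 3→2:  nop
9. deliver 2→0:  nop
10. timeout(0):  <0:back v2 ->
11. deliver 2→1:  nop
12. crash(0):  <0:✗back v2 ->
13. recover(0):  <0:back v2 ->
14. timeout(4):  <4:back v2 ->
15. deliver 1→3:  nop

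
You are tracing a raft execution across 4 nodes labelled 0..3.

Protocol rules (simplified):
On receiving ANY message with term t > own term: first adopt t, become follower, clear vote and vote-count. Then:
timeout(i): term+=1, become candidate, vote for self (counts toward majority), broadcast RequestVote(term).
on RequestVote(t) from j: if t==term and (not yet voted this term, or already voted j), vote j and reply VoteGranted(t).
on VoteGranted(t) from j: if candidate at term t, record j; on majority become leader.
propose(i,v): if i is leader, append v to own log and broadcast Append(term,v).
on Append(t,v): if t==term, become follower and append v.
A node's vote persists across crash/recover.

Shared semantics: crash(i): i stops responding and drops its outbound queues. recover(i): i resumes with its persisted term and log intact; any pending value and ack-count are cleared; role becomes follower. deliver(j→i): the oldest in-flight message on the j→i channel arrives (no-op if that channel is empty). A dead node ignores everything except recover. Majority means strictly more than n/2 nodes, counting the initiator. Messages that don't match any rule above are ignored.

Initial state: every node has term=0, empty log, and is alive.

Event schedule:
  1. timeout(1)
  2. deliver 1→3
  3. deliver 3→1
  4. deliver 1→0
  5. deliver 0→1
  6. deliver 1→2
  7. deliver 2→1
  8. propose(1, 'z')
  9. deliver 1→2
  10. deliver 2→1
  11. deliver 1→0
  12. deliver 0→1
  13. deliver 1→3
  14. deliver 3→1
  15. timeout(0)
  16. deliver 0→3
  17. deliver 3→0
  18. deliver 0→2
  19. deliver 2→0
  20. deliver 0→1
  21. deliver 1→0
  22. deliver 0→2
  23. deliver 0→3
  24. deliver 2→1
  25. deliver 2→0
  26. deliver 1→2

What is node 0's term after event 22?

2

e1 timeout(1): 1[cand,t=1,-]
e2 deliver 1→3: 3[foll,t=1,-]
e3 deliver 3→1: ·
e4 deliver 1→0: 0[foll,t=1,-]
e5 deliver 0→1: 1[lead,t=1,-]
e6 deliver 1→2: 2[foll,t=1,-]
e7 deliver 2→1: ·
e8 propose(1,'z'): 1[lead,t=1,z]
e9 deliver 1→2: 2[foll,t=1,z]
e10 deliver 2→1: ·
e11 deliver 1→0: 0[foll,t=1,z]
e12 deliver 0→1: ·
e13 deliver 1→3: 3[foll,t=1,z]
e14 deliver 3→1: ·
e15 timeout(0): 0[cand,t=2,z]
e16 deliver 0→3: 3[foll,t=2,z]
e17 deliver 3→0: ·
e18 deliver 0→2: 2[foll,t=2,z]
e19 deliver 2→0: 0[lead,t=2,z]
e20 deliver 0→1: 1[foll,t=2,z]
e21 deliver 1→0: ·
e22 deliver 0→2: ·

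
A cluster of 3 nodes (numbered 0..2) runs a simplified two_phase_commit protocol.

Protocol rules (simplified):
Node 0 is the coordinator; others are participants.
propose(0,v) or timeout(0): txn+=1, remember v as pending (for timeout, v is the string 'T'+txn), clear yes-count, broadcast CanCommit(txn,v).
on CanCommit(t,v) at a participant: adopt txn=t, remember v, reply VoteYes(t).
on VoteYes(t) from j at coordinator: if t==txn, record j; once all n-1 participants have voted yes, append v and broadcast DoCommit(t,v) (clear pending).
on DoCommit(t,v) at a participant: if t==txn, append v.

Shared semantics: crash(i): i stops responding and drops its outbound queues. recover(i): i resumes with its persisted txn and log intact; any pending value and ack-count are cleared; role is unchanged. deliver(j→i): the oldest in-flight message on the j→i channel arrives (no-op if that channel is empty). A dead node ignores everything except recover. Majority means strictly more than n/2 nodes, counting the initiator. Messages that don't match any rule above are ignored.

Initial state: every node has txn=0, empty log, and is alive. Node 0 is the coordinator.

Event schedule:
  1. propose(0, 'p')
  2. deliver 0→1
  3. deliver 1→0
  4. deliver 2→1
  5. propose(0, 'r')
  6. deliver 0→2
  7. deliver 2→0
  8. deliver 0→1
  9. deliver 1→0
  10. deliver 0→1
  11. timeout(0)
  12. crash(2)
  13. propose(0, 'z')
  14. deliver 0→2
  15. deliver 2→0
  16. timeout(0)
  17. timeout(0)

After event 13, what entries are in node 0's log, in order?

empty

1. propose(0,'p'):  <0:coor t1 ->
2. deliver 0→1:  <1:part t1 ->
3. deliver 1→0:  nop
4. deliver 2→1:  nop
5. propose(0,'r'):  <0:coor t2 ->
6. deliver 0→2:  <2:part t1 ->
7. deliver 2→0:  nop
8. deliver 0→1:  <1:part t2 ->
9. deliver 1→0:  nop
10. deliver 0→1:  nop
11. timeout(0):  <0:coor t3 ->
12. crash(2):  <2:✗part t1 ->
13. propose(0,'z'):  <0:coor t4 ->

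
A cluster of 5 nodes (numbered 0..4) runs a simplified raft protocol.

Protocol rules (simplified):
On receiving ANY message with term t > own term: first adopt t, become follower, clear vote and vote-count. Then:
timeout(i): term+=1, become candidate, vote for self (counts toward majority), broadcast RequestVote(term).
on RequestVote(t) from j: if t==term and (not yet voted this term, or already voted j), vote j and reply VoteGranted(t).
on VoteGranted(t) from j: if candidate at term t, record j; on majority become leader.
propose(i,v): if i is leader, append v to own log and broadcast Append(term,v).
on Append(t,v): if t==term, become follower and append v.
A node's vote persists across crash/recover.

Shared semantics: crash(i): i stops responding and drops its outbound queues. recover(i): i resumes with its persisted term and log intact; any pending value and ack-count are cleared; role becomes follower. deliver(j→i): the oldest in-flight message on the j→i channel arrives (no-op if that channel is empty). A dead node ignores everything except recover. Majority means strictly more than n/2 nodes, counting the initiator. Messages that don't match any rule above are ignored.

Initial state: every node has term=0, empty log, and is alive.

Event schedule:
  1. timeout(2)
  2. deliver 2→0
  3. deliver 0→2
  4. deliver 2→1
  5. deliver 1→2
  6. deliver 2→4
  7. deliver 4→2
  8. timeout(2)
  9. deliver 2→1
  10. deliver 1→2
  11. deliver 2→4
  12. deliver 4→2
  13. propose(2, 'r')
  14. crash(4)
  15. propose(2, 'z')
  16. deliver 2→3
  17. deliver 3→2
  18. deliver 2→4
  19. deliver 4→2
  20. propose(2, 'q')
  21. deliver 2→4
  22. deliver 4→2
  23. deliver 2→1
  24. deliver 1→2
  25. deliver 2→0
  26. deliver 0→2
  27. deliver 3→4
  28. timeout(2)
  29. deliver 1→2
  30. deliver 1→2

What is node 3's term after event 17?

1

e1 timeout(2): 2[cand,t=1,-]
e2 deliver 2→0: 0[foll,t=1,-]
e3 deliver 0→2: ·
e4 deliver 2→1: 1[foll,t=1,-]
e5 deliver 1→2: 2[lead,t=1,-]
e6 deliver 2→4: 4[foll,t=1,-]
e7 deliver 4→2: ·
e8 timeout(2): 2[cand,t=2,-]
e9 deliver 2→1: 1[foll,t=2,-]
e10 deliver 1→2: ·
e11 deliver 2→4: 4[foll,t=2,-]
e12 deliver 4→2: 2[lead,t=2,-]
e13 propose(2,'r'): 2[lead,t=2,r]
e14 crash(4): 4[✗foll,t=2,-]
e15 propose(2,'z'): 2[lead,t=2,r,z]
e16 deliver 2→3: 3[foll,t=1,-]
e17 deliver 3→2: ·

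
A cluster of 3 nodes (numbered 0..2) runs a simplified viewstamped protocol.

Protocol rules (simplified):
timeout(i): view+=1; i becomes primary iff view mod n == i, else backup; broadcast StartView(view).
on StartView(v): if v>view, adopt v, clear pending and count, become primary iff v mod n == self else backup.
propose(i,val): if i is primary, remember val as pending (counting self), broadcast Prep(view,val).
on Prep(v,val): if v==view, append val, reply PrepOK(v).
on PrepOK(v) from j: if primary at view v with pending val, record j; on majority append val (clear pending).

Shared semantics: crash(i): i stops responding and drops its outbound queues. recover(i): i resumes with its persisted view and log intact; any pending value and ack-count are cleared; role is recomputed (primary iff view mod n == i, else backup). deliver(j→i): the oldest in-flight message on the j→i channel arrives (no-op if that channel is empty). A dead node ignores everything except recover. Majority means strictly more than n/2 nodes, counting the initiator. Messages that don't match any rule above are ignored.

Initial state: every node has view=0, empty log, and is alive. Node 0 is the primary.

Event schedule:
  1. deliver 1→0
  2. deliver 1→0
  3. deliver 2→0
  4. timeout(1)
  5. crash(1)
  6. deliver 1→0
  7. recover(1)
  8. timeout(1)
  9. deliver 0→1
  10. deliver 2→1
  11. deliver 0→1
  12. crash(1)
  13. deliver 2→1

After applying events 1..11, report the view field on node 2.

0

step 1 deliver 1→0: —
step 2 deliver 1→0: —
step 3 deliver 2→0: —
step 4 timeout(1): 1={prim,v=1,log=-}
step 5 crash(1): 1={✗prim,v=1,log=-}
step 6 deliver 1→0: —
step 7 recover(1): 1={prim,v=1,log=-}
step 8 timeout(1): 1={back,v=2,log=-}
step 9 deliver 0→1: —
step 10 deliver 2→1: —
step 11 deliver 0→1: —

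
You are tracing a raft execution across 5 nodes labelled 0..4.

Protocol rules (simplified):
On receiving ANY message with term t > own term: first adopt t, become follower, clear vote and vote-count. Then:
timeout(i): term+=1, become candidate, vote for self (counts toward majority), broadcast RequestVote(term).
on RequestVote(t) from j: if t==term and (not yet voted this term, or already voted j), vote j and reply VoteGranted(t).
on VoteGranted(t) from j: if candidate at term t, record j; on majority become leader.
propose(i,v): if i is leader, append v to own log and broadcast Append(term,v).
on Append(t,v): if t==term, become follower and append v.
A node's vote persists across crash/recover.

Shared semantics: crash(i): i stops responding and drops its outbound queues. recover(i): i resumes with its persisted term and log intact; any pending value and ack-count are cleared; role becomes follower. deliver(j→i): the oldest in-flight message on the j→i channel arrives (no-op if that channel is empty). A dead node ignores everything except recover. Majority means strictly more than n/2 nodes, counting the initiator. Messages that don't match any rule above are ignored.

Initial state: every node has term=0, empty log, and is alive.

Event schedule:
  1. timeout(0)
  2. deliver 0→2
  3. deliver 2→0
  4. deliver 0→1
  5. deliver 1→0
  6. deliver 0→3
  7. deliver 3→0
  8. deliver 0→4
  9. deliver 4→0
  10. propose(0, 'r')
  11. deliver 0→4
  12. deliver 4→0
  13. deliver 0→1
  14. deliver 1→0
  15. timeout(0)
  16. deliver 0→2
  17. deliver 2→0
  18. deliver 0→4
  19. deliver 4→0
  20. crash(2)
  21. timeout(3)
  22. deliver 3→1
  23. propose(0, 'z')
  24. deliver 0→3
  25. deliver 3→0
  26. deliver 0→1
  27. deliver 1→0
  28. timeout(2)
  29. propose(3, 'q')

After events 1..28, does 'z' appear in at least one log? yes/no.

after 1 — timeout(0): n0:cand/t1/[-]
after 2 — deliver 0→2: n2:foll/t1/[-]
after 3 — deliver 2→0: ·
after 4 — deliver 0→1: n1:foll/t1/[-]
after 5 — deliver 1→0: n0:lead/t1/[-]
after 6 — deliver 0→3: n3:foll/t1/[-]
after 7 — deliver 3→0: ·
after 8 — deliver 0→4: n4:foll/t1/[-]
after 9 — deliver 4→0: ·
after 10 — propose(0,'r'): n0:lead/t1/[r]
after 11 — deliver 0→4: n4:foll/t1/[r]
after 12 — deliver 4→0: ·
after 13 — deliver 0→1: n1:foll/t1/[r]
after 14 — deliver 1→0: ·
after 15 — timeout(0): n0:cand/t2/[r]
after 16 — deliver 0→2: n2:foll/t1/[r]
after 17 — deliver 2→0: ·
after 18 — deliver 0→4: n4:foll/t2/[r]
after 19 — deliver 4→0: ·
after 20 — crash(2): n2:✗foll/t1/[r]
after 21 — timeout(3): n3:cand/t2/[-]
after 22 — deliver 3→1: n1:foll/t2/[r]
after 23 — propose(0,'z'): ·
after 24 — deliver 0→3: ·
after 25 — deliver 3→0: ·
after 26 — deliver 0→1: ·
after 27 — deliver 1→0: ·
after 28 — timeout(2): ·

no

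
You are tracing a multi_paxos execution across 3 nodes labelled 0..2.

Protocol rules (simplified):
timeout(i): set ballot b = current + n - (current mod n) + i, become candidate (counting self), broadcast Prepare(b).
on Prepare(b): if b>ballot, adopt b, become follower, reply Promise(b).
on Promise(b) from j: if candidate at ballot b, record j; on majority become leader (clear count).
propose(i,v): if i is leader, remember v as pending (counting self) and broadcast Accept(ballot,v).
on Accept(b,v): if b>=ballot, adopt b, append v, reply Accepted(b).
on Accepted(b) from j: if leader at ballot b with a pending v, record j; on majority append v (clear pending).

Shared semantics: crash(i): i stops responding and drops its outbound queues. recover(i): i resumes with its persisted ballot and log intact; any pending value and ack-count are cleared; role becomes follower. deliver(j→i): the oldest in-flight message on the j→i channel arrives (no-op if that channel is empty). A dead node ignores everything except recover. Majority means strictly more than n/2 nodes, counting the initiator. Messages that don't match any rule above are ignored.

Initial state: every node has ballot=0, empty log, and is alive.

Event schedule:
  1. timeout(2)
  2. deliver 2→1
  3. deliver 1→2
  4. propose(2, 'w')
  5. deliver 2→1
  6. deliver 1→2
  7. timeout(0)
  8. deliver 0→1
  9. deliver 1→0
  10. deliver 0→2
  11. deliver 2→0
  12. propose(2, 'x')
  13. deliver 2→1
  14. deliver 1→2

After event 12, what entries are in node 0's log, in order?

empty

e1 timeout(2): 2[cand,b=5,-]
e2 deliver 2→1: 1[foll,b=5,-]
e3 deliver 1→2: 2[lead,b=5,-]
e4 propose(2,'w'): ·
e5 deliver 2→1: 1[foll,b=5,w]
e6 deliver 1→2: 2[lead,b=5,w]
e7 timeout(0): 0[cand,b=3,-]
e8 deliver 0→1: ·
e9 deliver 1→0: ·
e10 deliver 0→2: ·
e11 deliver 2→0: 0[foll,b=5,-]
e12 propose(2,'x'): ·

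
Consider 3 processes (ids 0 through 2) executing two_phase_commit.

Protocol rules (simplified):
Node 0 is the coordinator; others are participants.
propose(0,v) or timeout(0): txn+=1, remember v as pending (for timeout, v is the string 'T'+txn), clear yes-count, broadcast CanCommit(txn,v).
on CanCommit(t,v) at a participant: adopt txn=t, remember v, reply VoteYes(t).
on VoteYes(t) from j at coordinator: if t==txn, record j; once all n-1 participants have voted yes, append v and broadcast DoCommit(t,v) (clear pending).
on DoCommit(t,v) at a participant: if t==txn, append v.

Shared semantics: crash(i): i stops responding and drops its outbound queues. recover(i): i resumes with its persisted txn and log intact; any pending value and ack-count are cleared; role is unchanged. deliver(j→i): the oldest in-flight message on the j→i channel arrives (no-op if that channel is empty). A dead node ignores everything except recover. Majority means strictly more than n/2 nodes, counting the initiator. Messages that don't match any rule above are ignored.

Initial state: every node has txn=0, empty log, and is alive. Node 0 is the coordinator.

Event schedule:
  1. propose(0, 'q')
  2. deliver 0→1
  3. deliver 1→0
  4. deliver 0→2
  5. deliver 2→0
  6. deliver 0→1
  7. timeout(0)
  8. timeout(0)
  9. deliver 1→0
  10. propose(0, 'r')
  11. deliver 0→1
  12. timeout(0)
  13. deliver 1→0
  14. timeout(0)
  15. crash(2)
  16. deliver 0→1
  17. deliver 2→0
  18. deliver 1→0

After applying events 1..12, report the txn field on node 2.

step 1 propose(0,'q'): 0={coor,t=1,log=-}
step 2 deliver 0→1: 1={part,t=1,log=-}
step 3 deliver 1→0: —
step 4 deliver 0→2: 2={part,t=1,log=-}
step 5 deliver 2→0: 0={coor,t=1,log=q}
step 6 deliver 0→1: 1={part,t=1,log=q}
step 7 timeout(0): 0={coor,t=2,log=q}
step 8 timeout(0): 0={coor,t=3,log=q}
step 9 deliver 1→0: —
step 10 propose(0,'r'): 0={coor,t=4,log=q}
step 11 deliver 0→1: 1={part,t=2,log=q}
step 12 timeout(0): 0={coor,t=5,log=q}

1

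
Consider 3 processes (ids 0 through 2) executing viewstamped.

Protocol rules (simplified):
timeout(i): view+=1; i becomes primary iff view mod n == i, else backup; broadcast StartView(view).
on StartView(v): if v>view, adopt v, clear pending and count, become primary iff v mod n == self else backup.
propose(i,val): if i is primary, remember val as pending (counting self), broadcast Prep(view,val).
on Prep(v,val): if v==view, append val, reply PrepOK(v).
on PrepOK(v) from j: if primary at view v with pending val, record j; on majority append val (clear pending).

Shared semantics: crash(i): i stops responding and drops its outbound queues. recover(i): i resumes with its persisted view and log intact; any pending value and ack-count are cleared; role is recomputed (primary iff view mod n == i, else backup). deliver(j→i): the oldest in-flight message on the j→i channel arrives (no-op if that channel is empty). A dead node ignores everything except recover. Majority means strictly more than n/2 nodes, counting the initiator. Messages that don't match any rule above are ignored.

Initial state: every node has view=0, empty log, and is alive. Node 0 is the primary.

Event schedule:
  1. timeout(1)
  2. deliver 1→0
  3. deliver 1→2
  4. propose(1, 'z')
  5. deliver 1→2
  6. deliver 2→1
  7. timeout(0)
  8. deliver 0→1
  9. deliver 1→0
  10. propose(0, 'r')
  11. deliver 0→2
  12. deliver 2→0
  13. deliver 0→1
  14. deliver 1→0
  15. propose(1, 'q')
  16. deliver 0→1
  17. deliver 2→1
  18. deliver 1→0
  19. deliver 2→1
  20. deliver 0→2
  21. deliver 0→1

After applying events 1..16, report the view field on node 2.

1. timeout(1):  <1:prim v1 ->
2. deliver 1→0:  <0:back v1 ->
3. deliver 1→2:  <2:back v1 ->
4. propose(1,'z'):  nop
5. deliver 1→2:  <2:back v1 z>
6. deliver 2→1:  <1:prim v1 z>
7. timeout(0):  <0:back v2 ->
8. deliver 0→1:  <1:back v2 z>
9. deliver 1→0:  nop
10. propose(0,'r'):  nop
11. deliver 0→2:  <2:prim v2 z>
12. deliver 2→0:  nop
13. deliver 0→1:  nop
14. deliver 1→0:  nop
15. propose(1,'q'):  nop
16. deliver 0→1:  nop

2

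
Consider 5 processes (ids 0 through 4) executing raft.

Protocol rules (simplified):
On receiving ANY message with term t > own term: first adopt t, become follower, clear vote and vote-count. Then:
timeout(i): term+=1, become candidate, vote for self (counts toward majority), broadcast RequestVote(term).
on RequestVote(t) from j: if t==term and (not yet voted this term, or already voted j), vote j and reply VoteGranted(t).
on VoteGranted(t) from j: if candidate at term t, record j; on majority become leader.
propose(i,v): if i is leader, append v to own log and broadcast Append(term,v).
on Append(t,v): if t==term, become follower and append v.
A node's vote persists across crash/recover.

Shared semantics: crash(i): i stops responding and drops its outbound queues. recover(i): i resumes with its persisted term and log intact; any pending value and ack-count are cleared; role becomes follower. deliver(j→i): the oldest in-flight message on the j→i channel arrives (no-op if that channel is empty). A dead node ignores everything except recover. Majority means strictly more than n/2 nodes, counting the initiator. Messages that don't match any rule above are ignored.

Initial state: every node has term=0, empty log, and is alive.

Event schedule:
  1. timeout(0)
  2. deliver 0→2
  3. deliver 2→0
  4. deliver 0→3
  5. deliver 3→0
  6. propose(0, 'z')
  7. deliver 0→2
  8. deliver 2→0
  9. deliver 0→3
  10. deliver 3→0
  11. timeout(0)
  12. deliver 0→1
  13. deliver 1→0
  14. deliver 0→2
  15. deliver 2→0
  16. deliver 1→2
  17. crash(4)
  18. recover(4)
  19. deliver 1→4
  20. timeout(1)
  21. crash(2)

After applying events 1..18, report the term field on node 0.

2

[1] timeout(0) → N0(cand t1 [-])
[2] deliver 0→2 → N2(foll t1 [-])
[3] deliver 2→0 → ∅
[4] deliver 0→3 → N3(foll t1 [-])
[5] deliver 3→0 → N0(lead t1 [-])
[6] propose(0,'z') → N0(lead t1 [z])
[7] deliver 0→2 → N2(foll t1 [z])
[8] deliver 2→0 → ∅
[9] deliver 0→3 → N3(foll t1 [z])
[10] deliver 3→0 → ∅
[11] timeout(0) → N0(cand t2 [z])
[12] deliver 0→1 → N1(foll t1 [-])
[13] deliver 1→0 → ∅
[14] deliver 0→2 → N2(foll t2 [z])
[15] deliver 2→0 → ∅
[16] deliver 1→2 → ∅
[17] crash(4) → N4(✗foll t0 [-])
[18] recover(4) → N4(foll t0 [-])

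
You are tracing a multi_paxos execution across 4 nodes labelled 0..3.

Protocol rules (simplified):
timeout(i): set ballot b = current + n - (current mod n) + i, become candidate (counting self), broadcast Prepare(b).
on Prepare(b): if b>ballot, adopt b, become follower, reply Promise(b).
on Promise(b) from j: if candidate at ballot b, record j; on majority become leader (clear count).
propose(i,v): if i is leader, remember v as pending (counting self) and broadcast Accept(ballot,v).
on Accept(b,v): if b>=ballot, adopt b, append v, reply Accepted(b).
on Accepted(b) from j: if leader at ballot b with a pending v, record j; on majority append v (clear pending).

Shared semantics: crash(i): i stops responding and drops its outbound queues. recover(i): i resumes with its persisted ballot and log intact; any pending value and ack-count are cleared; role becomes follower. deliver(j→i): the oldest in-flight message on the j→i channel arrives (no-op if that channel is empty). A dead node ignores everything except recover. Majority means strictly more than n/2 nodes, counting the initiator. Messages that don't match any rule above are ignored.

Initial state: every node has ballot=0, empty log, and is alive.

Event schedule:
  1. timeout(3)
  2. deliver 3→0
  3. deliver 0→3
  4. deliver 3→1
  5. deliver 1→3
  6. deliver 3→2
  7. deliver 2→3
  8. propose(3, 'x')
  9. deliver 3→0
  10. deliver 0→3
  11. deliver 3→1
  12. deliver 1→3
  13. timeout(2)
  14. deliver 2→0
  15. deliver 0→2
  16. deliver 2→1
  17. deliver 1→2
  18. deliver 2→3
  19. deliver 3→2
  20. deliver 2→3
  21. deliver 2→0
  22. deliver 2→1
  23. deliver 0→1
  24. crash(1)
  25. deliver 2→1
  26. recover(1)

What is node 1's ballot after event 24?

e1 timeout(3): 3[cand,b=7,-]
e2 deliver 3→0: 0[foll,b=7,-]
e3 deliver 0→3: ·
e4 deliver 3→1: 1[foll,b=7,-]
e5 deliver 1→3: 3[lead,b=7,-]
e6 deliver 3→2: 2[foll,b=7,-]
e7 deliver 2→3: ·
e8 propose(3,'x'): ·
e9 deliver 3→0: 0[foll,b=7,x]
e10 deliver 0→3: ·
e11 deliver 3→1: 1[foll,b=7,x]
e12 deliver 1→3: 3[lead,b=7,x]
e13 timeout(2): 2[cand,b=10,-]
e14 deliver 2→0: 0[foll,b=10,x]
e15 deliver 0→2: ·
e16 deliver 2→1: 1[foll,b=10,x]
e17 deliver 1→2: 2[lead,b=10,-]
e18 deliver 2→3: 3[foll,b=10,x]
e19 deliver 3→2: ·
e20 deliver 2→3: ·
e21 deliver 2→0: ·
e22 deliver 2→1: ·
e23 deliver 0→1: ·
e24 crash(1): 1[✗foll,b=10,x]

10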